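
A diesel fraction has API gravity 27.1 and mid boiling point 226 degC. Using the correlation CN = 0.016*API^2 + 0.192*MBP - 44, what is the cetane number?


CN = 0.016 * 27.1^2 + 0.192 * 226 - 44
CN = 11.75056 + 43.392 - 44 = 11.14256

11.14256


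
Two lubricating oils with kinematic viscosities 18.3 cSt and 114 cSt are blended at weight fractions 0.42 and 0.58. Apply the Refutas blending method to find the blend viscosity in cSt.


Refutas method: VBN_i = 14.534*ln(ln(visc_i + 0.8)) + 10.975, blended linearly by mass fraction; since VBN is linear in VBI_i = ln(ln(visc_i + 0.8)) and the fractions sum to 1, blend VBI directly: visc = exp(exp(VBI_blend)) - 0.8
VBI_1 = ln(ln(18.3 + 0.8)) = 1.0817
VBI_2 = ln(ln(114 + 0.8)) = 1.55671
VBI_blend = 0.42 * 1.0817 + 0.58 * 1.55671 = 1.35721
visc_blend = exp(exp(1.35721)) - 0.8 = 47.88

47.88 cSt


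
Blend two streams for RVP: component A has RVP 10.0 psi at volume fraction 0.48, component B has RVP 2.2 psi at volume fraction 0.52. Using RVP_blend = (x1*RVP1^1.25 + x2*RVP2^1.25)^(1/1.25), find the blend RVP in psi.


Chevron index: RVP_blend = (sum xi*RVPi^1.25)^(1/1.25)
RVP^1.25 terms: 0.48 * 10.0^1.25 + 0.52 * 2.2^1.25 = 9.929
RVP_blend = 9.929^(1/1.25) = 6.274

6.274 psi


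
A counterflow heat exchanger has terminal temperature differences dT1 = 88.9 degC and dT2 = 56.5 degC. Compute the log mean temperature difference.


LMTD = (dT1 - dT2) / ln(dT1/dT2)
= (88.9 - 56.5) / ln(88.9 / 56.5) = 32.4 / 0.453272 = 71.48

71.48 degC


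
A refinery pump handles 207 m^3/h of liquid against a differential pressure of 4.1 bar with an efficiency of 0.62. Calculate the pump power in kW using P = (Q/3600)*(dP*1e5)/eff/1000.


Q = 207 / 3600 = 0.0575 m^3/s
P = 0.0575 * (4.1 * 1e5) / 0.62 / 1000 = 38.02

38.02 kW


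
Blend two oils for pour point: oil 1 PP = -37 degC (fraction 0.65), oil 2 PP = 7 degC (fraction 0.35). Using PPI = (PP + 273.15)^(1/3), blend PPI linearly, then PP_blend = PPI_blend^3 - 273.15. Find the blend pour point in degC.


PPI_1 = (-37 + 273.15)^(1/3) = 6.181056
PPI_2 = (7 + 273.15)^(1/3) = 6.543301
PPI_blend = 0.65 * 6.181056 + 0.35 * 6.543301 = 6.307842
PP_blend = 6.307842^3 - 273.15 = 250.9819 - 273.15 = -22.17

-22.17 degC


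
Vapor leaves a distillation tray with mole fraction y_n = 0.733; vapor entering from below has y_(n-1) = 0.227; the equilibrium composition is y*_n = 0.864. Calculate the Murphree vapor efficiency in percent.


Murphree vapor efficiency: EMV = (y_n - y_(n-1)) / (y*_n - y_(n-1)) * 100
EMV = (0.733 - 0.227) / (0.864 - 0.227) * 100 = 0.506 / 0.637 * 100 = 79.43

79.43 %


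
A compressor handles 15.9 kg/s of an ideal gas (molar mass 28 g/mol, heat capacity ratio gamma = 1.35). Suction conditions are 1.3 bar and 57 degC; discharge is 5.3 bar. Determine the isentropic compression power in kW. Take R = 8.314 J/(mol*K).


Isentropic work: W = m*(gamma/(gamma-1))*(R*T1/MW)*((P2/P1)^((gamma-1)/gamma) - 1)
T1 = 57 + 273.15 = 330.15 K
Pressure ratio = 5.3 / 1.3 = 4.07692
Exponent = (1.35 - 1)/1.35 = 0.259259
(P2/P1)^exp - 1 = 4.07692^0.259259 - 1 = 0.439574
W = 15.9 * 1.35 / 0.35 * 8.314 * 330.15 / 28 * 0.439574 = 2643

2643 kW


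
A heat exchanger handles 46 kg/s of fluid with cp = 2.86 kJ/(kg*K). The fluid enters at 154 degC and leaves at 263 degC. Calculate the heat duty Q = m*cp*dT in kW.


Q = m_dot * cp * delta_T
delta_T = 263 - 154 = 109 K
Q = 46 * 2.86 * 109
= 131.56 * 109
= 14340.04 kW

14340.04 kW


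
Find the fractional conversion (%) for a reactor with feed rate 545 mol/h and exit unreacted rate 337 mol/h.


X = (F_in - F_out) / F_in * 100
Moles reacted = 545 - 337 = 208
X = 208 / 545 * 100
= 0.3817 * 100
= 38.17 %

38.17 %


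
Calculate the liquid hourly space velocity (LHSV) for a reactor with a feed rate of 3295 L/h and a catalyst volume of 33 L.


LHSV = volumetric feed rate / catalyst volume
= 3295 L/h / 33 L
= 99.85 h^-1

99.85 h^-1


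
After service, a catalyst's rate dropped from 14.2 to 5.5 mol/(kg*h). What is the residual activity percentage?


Activity (%) = (rate_used / rate_fresh) * 100
rate_used = 5.5, rate_fresh = 14.2
= (5.5 / 14.2) * 100
= 0.3873 * 100 = 38.73

38.73 %


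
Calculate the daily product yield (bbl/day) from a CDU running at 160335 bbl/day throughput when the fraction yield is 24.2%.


Crude throughput = 160335 bbl/day
Fraction yield = 24.2%
yield = throughput * fraction / 100
yield = 160335 * 24.2 / 100 = 38801.07

38801.07 bbl/day


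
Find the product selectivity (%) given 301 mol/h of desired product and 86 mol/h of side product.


Selectivity = desired / (desired + undesired) * 100
Total products = 301 + 86 = 387 mol/h
S = 301 / 387 * 100
= 0.7778 * 100
= 77.78 %

77.78 %


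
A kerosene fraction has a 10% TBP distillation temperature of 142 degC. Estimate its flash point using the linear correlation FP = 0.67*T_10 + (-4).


FP = 0.67 * 142 + (-4) = 91.14

91.14 degC


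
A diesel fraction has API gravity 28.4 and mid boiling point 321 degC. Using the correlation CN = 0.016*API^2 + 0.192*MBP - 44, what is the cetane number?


CN = 0.016 * 28.4^2 + 0.192 * 321 - 44
CN = 12.90496 + 61.632 - 44 = 30.53696

30.53696


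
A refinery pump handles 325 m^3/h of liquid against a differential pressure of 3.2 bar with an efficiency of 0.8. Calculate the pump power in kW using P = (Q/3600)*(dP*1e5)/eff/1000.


Q = 325 / 3600 = 0.0902778 m^3/s
P = 0.0902778 * (3.2 * 1e5) / 0.8 / 1000 = 36.11

36.11 kW


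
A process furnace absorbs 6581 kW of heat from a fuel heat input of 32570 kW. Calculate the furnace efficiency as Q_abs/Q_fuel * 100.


Furnace efficiency = Q_absorbed / Q_fuel * 100
= 6581 / 32570 * 100 = 20.21

20.21 %


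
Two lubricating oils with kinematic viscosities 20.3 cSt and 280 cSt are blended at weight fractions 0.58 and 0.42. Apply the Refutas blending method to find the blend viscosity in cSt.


Refutas method: VBN_i = 14.534*ln(ln(visc_i + 0.8)) + 10.975, blended linearly by mass fraction; since VBN is linear in VBI_i = ln(ln(visc_i + 0.8)) and the fractions sum to 1, blend VBI directly: visc = exp(exp(VBI_blend)) - 0.8
VBI_1 = ln(ln(20.3 + 0.8)) = 1.1149
VBI_2 = ln(ln(280 + 0.8)) = 1.72947
VBI_blend = 0.58 * 1.1149 + 0.42 * 1.72947 = 1.37302
visc_blend = exp(exp(1.37302)) - 0.8 = 50.99

50.99 cSt


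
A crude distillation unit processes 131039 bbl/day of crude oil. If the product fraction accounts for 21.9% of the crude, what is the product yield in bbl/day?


Crude throughput = 131039 bbl/day
Fraction yield = 21.9%
yield = throughput * fraction / 100
yield = 131039 * 21.9 / 100 = 28697.541

28697.541 bbl/day


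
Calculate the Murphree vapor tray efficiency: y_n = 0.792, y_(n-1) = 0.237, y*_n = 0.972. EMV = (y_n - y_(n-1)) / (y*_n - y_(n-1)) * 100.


Murphree vapor efficiency: EMV = (y_n - y_(n-1)) / (y*_n - y_(n-1)) * 100
EMV = (0.792 - 0.237) / (0.972 - 0.237) * 100 = 0.555 / 0.735 * 100 = 75.51

75.51 %


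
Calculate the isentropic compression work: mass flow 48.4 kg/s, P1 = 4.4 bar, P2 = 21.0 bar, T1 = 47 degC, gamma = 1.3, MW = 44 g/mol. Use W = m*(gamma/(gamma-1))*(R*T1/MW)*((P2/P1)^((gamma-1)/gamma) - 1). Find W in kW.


Isentropic work: W = m*(gamma/(gamma-1))*(R*T1/MW)*((P2/P1)^((gamma-1)/gamma) - 1)
T1 = 47 + 273.15 = 320.15 K
Pressure ratio = 21.0 / 4.4 = 4.77273
Exponent = (1.3 - 1)/1.3 = 0.230769
(P2/P1)^exp - 1 = 4.77273^0.230769 - 1 = 0.434295
W = 48.4 * 1.3 / 0.3 * 8.314 * 320.15 / 44 * 0.434295 = 5510

5510 kW


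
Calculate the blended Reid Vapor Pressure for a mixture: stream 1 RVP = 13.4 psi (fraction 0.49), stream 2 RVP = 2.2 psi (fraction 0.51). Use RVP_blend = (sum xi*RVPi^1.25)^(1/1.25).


Chevron index: RVP_blend = (sum xi*RVPi^1.25)^(1/1.25)
RVP^1.25 terms: 0.49 * 13.4^1.25 + 0.51 * 2.2^1.25 = 13.929
RVP_blend = 13.929^(1/1.25) = 8.225

8.225 psi


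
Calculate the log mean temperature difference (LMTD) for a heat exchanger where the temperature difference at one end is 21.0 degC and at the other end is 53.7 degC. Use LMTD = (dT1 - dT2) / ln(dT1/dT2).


LMTD = (dT1 - dT2) / ln(dT1/dT2)
= (21.0 - 53.7) / ln(21.0 / 53.7) = -32.7 / -0.938891 = 34.83

34.83 degC


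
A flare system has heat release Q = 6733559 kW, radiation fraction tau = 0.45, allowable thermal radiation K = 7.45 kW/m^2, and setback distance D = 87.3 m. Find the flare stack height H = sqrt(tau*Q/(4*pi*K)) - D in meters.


tau*Q/(4*pi*K) = 0.45 * 6733559 / (4 * pi * 7.45) = 32366.2
sqrt(32366.2) = 179.906
H = 179.906 - 87.3 = 92.61

92.61 m


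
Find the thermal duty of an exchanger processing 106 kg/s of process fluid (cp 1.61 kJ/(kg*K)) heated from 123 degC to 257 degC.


Q = m_dot * cp * delta_T
delta_T = 257 - 123 = 134 K
Q = 106 * 1.61 * 134
= 170.66 * 134
= 22868.44 kW

22868.44 kW


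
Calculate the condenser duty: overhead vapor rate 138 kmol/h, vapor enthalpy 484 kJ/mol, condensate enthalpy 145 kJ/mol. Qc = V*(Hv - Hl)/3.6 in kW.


Qc = 138 * (484 - 145) / 3.6 = 138 * 339 / 3.6 = 13000

13000 kW


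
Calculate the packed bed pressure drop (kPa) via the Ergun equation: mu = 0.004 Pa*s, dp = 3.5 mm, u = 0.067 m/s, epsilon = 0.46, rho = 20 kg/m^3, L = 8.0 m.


dp = 3.5 mm = 0.0035 m
Viscous term = 150*0.004*0.067*(1-0.46)^2 / (0.0035^2*0.46^3) = 9831.14
Inertial term = 1.75*20*0.067^2*(1-0.46) / (0.0035*0.46^3) = 249.04
dP/L = 9831.14 + 249.04 = 10080.2 Pa/m
dP = 10080.2 * 8.0 / 1000 = 80.64 kPa

80.64 kPa


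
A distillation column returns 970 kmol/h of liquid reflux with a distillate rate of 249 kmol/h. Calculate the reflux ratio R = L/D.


Reflux ratio definition: R = L / D (liquid returned / distillate withdrawn)
L = 970 kmol/h, D = 249 kmol/h
R = 970 / 249 = 3.896

3.896


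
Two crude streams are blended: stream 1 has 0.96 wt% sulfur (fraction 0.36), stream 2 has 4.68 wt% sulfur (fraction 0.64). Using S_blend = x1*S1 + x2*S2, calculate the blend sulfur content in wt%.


Linear sulfur blending: S_blend = x1*S1 + x2*S2
Contribution 1: 0.36 * 0.96 = 0.3456 wt%
Contribution 2: 0.64 * 4.68 = 2.9952 wt%
S_blend = 0.3456 + 2.9952 = 3.3408

3.3408 wt%


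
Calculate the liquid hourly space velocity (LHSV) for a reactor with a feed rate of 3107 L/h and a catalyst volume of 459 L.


LHSV = volumetric feed rate / catalyst volume
= 3107 L/h / 459 L
= 6.769 h^-1

6.769 h^-1


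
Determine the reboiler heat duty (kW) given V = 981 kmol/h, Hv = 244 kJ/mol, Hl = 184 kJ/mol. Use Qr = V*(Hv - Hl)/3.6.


Qr = 981 * (244 - 184) / 3.6 = 981 * 60 / 3.6 = 16350

16350 kW


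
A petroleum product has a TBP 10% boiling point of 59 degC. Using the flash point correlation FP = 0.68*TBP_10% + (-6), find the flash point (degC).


FP = 0.68 * 59 + (-6) = 34.12

34.12 degC


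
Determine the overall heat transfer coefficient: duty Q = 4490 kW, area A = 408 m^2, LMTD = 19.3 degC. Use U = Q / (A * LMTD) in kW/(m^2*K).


From Q = U*A*LMTD, U = Q / (A * LMTD)
U = 4490 / (408 * 19.3) = 4490 / 7874.4 = 0.5702

0.5702 kW/(m^2*K)


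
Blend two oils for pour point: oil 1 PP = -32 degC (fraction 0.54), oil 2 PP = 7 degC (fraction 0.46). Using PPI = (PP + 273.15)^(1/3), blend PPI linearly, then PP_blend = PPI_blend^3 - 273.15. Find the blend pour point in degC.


PPI_1 = (-32 + 273.15)^(1/3) = 6.224375
PPI_2 = (7 + 273.15)^(1/3) = 6.543301
PPI_blend = 0.54 * 6.224375 + 0.46 * 6.543301 = 6.371081
PP_blend = 6.371081^3 - 273.15 = 258.6065 - 273.15 = -14.54

-14.54 degC


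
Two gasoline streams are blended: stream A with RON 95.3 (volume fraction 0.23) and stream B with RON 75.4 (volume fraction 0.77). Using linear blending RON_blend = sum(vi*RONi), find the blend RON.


Linear blending: RON_blend = sum(vi * RONi)
Contribution 1: 0.23 * 95.3 = 21.919
Contribution 2: 0.77 * 75.4 = 58.058
RON_blend = 21.919 + 58.058 = 79.977

79.977


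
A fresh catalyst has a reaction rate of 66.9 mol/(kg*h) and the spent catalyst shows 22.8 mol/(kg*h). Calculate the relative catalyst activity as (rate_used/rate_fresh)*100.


Activity (%) = (rate_used / rate_fresh) * 100
rate_used = 22.8, rate_fresh = 66.9
= (22.8 / 66.9) * 100
= 0.3408 * 100 = 34.08

34.08 %


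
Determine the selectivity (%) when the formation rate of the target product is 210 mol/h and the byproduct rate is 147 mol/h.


Selectivity = desired / (desired + undesired) * 100
Total products = 210 + 147 = 357 mol/h
S = 210 / 357 * 100
= 0.5882 * 100
= 58.82 %

58.82 %


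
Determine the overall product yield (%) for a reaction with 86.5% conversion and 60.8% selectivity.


Overall yield = conversion (%) * selectivity (%) / 100
Conversion = 86.5%, Selectivity = 60.8%
Y = 86.5 * 60.8 / 100
= 52.592 %

52.592 %


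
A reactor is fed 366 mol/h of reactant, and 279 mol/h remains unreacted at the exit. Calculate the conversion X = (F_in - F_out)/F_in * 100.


X = (F_in - F_out) / F_in * 100
Moles reacted = 366 - 279 = 87
X = 87 / 366 * 100
= 0.2377 * 100
= 23.77 %

23.77 %


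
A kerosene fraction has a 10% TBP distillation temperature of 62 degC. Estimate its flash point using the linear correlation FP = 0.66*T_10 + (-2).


FP = 0.66 * 62 + (-2) = 38.92

38.92 degC


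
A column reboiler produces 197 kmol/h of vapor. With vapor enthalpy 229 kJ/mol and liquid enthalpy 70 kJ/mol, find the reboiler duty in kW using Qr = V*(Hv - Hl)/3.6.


Qr = 197 * (229 - 70) / 3.6 = 197 * 159 / 3.6 = 8701

8701 kW


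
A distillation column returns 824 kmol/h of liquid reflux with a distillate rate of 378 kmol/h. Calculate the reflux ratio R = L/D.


Reflux ratio definition: R = L / D (liquid returned / distillate withdrawn)
L = 824 kmol/h, D = 378 kmol/h
R = 824 / 378 = 2.180

2.180


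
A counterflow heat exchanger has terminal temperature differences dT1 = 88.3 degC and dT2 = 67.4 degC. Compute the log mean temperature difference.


LMTD = (dT1 - dT2) / ln(dT1/dT2)
= (88.3 - 67.4) / ln(88.3 / 67.4) = 20.9 / 0.270095 = 77.38

77.38 degC


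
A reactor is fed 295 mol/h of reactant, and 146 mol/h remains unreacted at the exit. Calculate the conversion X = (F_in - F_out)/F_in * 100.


X = (F_in - F_out) / F_in * 100
Moles reacted = 295 - 146 = 149
X = 149 / 295 * 100
= 0.5051 * 100
= 50.51 %

50.51 %


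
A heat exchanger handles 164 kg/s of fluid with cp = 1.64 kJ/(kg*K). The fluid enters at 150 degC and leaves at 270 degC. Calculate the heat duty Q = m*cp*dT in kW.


Q = m_dot * cp * delta_T
delta_T = 270 - 150 = 120 K
Q = 164 * 1.64 * 120
= 268.96 * 120
= 32275.2 kW

32275.2 kW


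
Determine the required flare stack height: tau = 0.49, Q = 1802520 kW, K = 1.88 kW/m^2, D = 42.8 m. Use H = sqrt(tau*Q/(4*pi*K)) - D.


tau*Q/(4*pi*K) = 0.49 * 1802520 / (4 * pi * 1.88) = 37386
sqrt(37386) = 193.355
H = 193.355 - 42.8 = 150.6

150.6 m


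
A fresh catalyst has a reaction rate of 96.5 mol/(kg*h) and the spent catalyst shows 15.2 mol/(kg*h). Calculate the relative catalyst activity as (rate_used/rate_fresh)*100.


Activity (%) = (rate_used / rate_fresh) * 100
rate_used = 15.2, rate_fresh = 96.5
= (15.2 / 96.5) * 100
= 0.1575 * 100 = 15.75

15.75 %


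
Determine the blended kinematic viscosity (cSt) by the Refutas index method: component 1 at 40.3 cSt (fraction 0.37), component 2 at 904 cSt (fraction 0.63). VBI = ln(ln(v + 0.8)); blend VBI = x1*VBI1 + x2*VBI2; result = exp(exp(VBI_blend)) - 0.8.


Refutas method: VBN_i = 14.534*ln(ln(visc_i + 0.8)) + 10.975, blended linearly by mass fraction; since VBN is linear in VBI_i = ln(ln(visc_i + 0.8)) and the fractions sum to 1, blend VBI directly: visc = exp(exp(VBI_blend)) - 0.8
VBI_1 = ln(ln(40.3 + 0.8)) = 1.31265
VBI_2 = ln(ln(904 + 0.8)) = 1.91806
VBI_blend = 0.37 * 1.31265 + 0.63 * 1.91806 = 1.69406
visc_blend = exp(exp(1.69406)) - 0.8 = 230.0

230.0 cSt


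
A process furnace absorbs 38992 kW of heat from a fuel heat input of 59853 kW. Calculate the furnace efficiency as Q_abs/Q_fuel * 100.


Furnace efficiency = Q_absorbed / Q_fuel * 100
= 38992 / 59853 * 100 = 65.15

65.15 %


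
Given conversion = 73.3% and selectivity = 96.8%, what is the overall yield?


Overall yield = conversion (%) * selectivity (%) / 100
Conversion = 73.3%, Selectivity = 96.8%
Y = 73.3 * 96.8 / 100
= 70.9544 %

70.9544 %


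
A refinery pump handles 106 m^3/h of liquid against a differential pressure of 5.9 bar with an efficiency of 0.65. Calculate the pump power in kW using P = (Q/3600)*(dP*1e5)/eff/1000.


Q = 106 / 3600 = 0.0294444 m^3/s
P = 0.0294444 * (5.9 * 1e5) / 0.65 / 1000 = 26.73

26.73 kW


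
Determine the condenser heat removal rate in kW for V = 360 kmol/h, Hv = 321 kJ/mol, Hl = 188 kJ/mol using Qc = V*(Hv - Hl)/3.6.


Qc = 360 * (321 - 188) / 3.6 = 360 * 133 / 3.6 = 13300

13300 kW


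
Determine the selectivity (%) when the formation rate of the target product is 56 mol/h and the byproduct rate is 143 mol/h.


Selectivity = desired / (desired + undesired) * 100
Total products = 56 + 143 = 199 mol/h
S = 56 / 199 * 100
= 0.2814 * 100
= 28.14 %

28.14 %


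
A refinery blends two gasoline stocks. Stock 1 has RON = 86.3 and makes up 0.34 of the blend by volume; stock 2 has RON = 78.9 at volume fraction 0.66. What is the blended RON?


Linear blending: RON_blend = sum(vi * RONi)
Contribution 1: 0.34 * 86.3 = 29.342
Contribution 2: 0.66 * 78.9 = 52.074
RON_blend = 29.342 + 52.074 = 81.416

81.416


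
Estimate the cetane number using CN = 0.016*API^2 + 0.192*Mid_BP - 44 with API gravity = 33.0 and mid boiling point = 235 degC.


CN = 0.016 * 33.0^2 + 0.192 * 235 - 44
CN = 17.424 + 45.12 - 44 = 18.544

18.544


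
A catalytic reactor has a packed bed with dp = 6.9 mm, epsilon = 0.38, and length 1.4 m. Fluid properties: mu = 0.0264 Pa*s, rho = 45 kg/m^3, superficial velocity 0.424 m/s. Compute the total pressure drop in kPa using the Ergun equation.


dp = 6.9 mm = 0.0069 m
Viscous term = 150*0.0264*0.424*(1-0.38)^2 / (0.0069^2*0.38^3) = 247056
Inertial term = 1.75*45*0.424^2*(1-0.38) / (0.0069*0.38^3) = 23183.2
dP/L = 247056 + 23183.2 = 270239 Pa/m
dP = 270239 * 1.4 / 1000 = 378.3 kPa

378.3 kPa


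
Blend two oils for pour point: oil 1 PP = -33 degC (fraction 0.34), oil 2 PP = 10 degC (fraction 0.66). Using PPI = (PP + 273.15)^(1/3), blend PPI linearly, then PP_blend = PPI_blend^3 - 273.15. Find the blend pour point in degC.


PPI_1 = (-33 + 273.15)^(1/3) = 6.215759
PPI_2 = (10 + 273.15)^(1/3) = 6.566574
PPI_blend = 0.34 * 6.215759 + 0.66 * 6.566574 = 6.447297
PP_blend = 6.447297^3 - 273.15 = 267.9989 - 273.15 = -5.15

-5.15 degC


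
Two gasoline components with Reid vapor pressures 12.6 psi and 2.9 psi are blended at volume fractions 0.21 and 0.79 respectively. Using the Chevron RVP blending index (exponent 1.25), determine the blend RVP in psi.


Chevron index: RVP_blend = (sum xi*RVPi^1.25)^(1/1.25)
RVP^1.25 terms: 0.21 * 12.6^1.25 + 0.79 * 2.9^1.25 = 7.97488
RVP_blend = 7.97488^(1/1.25) = 5.265

5.265 psi


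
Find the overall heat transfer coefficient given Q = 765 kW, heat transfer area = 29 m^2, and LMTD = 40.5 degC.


From Q = U*A*LMTD, U = Q / (A * LMTD)
U = 765 / (29 * 40.5) = 765 / 1174.5 = 0.6513

0.6513 kW/(m^2*K)


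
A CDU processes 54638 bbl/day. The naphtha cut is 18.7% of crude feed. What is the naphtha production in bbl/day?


Crude throughput = 54638 bbl/day
Fraction yield = 18.7%
yield = throughput * fraction / 100
yield = 54638 * 18.7 / 100 = 10217.306

10217.306 bbl/day


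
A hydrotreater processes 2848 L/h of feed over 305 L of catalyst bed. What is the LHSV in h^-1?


LHSV = volumetric feed rate / catalyst volume
= 2848 L/h / 305 L
= 9.338 h^-1

9.338 h^-1


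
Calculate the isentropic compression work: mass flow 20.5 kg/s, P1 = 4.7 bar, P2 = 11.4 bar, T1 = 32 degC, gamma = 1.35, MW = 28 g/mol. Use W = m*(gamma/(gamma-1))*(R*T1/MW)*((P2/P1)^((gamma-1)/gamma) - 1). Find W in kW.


Isentropic work: W = m*(gamma/(gamma-1))*(R*T1/MW)*((P2/P1)^((gamma-1)/gamma) - 1)
T1 = 32 + 273.15 = 305.15 K
Pressure ratio = 11.4 / 4.7 = 2.42553
Exponent = (1.35 - 1)/1.35 = 0.259259
(P2/P1)^exp - 1 = 2.42553^0.259259 - 1 = 0.258243
W = 20.5 * 1.35 / 0.35 * 8.314 * 305.15 / 28 * 0.258243 = 1850

1850 kW


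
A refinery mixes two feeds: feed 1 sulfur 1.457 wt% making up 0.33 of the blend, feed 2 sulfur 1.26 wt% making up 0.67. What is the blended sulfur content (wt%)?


Linear sulfur blending: S_blend = x1*S1 + x2*S2
Contribution 1: 0.33 * 1.457 = 0.48081 wt%
Contribution 2: 0.67 * 1.26 = 0.8442 wt%
S_blend = 0.48081 + 0.8442 = 1.32501

1.32501 wt%


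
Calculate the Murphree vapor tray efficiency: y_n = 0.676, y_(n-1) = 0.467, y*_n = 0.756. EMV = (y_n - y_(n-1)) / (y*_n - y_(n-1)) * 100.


Murphree vapor efficiency: EMV = (y_n - y_(n-1)) / (y*_n - y_(n-1)) * 100
EMV = (0.676 - 0.467) / (0.756 - 0.467) * 100 = 0.209 / 0.289 * 100 = 72.32

72.32 %


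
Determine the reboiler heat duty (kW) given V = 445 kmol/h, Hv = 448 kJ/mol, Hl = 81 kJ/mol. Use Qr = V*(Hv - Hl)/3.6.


Qr = 445 * (448 - 81) / 3.6 = 445 * 367 / 3.6 = 45370

45370 kW


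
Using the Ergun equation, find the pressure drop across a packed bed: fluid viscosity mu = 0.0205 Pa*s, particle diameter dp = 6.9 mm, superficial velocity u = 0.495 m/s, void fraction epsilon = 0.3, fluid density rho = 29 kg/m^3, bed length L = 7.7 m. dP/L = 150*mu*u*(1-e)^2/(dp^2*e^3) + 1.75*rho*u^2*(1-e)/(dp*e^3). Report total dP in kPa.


dp = 6.9 mm = 0.0069 m
Viscous term = 150*0.0205*0.495*(1-0.3)^2 / (0.0069^2*0.3^3) = 580209
Inertial term = 1.75*29*0.495^2*(1-0.3) / (0.0069*0.3^3) = 46723.1
dP/L = 580209 + 46723.1 = 626932 Pa/m
dP = 626932 * 7.7 / 1000 = 4827 kPa

4827 kPa


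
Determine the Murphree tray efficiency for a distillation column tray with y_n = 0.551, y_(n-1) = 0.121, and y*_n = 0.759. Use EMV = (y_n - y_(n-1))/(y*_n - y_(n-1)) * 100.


Murphree vapor efficiency: EMV = (y_n - y_(n-1)) / (y*_n - y_(n-1)) * 100
EMV = (0.551 - 0.121) / (0.759 - 0.121) * 100 = 0.43 / 0.638 * 100 = 67.40

67.40 %


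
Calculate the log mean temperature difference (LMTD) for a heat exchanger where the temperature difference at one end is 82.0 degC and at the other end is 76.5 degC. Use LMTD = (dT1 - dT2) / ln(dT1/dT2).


LMTD = (dT1 - dT2) / ln(dT1/dT2)
= (82.0 - 76.5) / ln(82.0 / 76.5) = 5.5 / 0.0694285 = 79.22

79.22 degC


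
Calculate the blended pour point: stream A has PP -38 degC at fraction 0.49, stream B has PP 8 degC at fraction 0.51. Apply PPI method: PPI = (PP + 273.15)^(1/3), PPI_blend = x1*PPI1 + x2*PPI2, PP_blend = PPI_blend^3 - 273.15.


PPI_1 = (-38 + 273.15)^(1/3) = 6.172318
PPI_2 = (8 + 273.15)^(1/3) = 6.551077
PPI_blend = 0.49 * 6.172318 + 0.51 * 6.551077 = 6.365485
PP_blend = 6.365485^3 - 273.15 = 257.9256 - 273.15 = -15.22

-15.22 degC


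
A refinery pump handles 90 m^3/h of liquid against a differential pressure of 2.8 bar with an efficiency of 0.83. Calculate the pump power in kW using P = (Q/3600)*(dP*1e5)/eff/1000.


Q = 90 / 3600 = 0.025 m^3/s
P = 0.025 * (2.8 * 1e5) / 0.83 / 1000 = 8.434

8.434 kW


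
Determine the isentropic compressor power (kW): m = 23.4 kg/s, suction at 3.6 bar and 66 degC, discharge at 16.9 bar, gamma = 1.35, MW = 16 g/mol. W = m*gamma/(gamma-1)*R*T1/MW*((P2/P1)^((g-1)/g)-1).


Isentropic work: W = m*(gamma/(gamma-1))*(R*T1/MW)*((P2/P1)^((gamma-1)/gamma) - 1)
T1 = 66 + 273.15 = 339.15 K
Pressure ratio = 16.9 / 3.6 = 4.69444
Exponent = (1.35 - 1)/1.35 = 0.259259
(P2/P1)^exp - 1 = 4.69444^0.259259 - 1 = 0.493187
W = 23.4 * 1.35 / 0.35 * 8.314 * 339.15 / 16 * 0.493187 = 7845

7845 kW


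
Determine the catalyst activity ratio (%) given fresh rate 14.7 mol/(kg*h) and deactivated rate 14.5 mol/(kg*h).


Activity (%) = (rate_used / rate_fresh) * 100
rate_used = 14.5, rate_fresh = 14.7
= (14.5 / 14.7) * 100
= 0.9864 * 100 = 98.64

98.64 %


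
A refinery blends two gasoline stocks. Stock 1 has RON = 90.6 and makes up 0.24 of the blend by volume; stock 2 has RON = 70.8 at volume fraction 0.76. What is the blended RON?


Linear blending: RON_blend = sum(vi * RONi)
Contribution 1: 0.24 * 90.6 = 21.744
Contribution 2: 0.76 * 70.8 = 53.808
RON_blend = 21.744 + 53.808 = 75.552

75.552


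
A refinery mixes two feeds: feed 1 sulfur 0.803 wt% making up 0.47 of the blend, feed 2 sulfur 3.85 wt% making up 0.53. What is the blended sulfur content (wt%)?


Linear sulfur blending: S_blend = x1*S1 + x2*S2
Contribution 1: 0.47 * 0.803 = 0.37741 wt%
Contribution 2: 0.53 * 3.85 = 2.0405 wt%
S_blend = 0.37741 + 2.0405 = 2.41791

2.41791 wt%


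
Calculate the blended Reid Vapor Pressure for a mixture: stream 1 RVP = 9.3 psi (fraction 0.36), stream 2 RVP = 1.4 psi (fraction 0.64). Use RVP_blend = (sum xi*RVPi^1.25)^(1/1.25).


Chevron index: RVP_blend = (sum xi*RVPi^1.25)^(1/1.25)
RVP^1.25 terms: 0.36 * 9.3^1.25 + 0.64 * 1.4^1.25 = 6.82127
RVP_blend = 6.82127^(1/1.25) = 4.646

4.646 psi


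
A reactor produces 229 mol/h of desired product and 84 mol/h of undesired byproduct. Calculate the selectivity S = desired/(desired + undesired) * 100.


Selectivity = desired / (desired + undesired) * 100
Total products = 229 + 84 = 313 mol/h
S = 229 / 313 * 100
= 0.7316 * 100
= 73.16 %

73.16 %


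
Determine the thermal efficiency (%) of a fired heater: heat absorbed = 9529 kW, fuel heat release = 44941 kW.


Furnace efficiency = Q_absorbed / Q_fuel * 100
= 9529 / 44941 * 100 = 21.20

21.20 %


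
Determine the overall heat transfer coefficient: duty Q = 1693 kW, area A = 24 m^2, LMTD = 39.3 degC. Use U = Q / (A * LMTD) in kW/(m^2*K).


From Q = U*A*LMTD, U = Q / (A * LMTD)
U = 1693 / (24 * 39.3) = 1693 / 943.2 = 1.795

1.795 kW/(m^2*K)


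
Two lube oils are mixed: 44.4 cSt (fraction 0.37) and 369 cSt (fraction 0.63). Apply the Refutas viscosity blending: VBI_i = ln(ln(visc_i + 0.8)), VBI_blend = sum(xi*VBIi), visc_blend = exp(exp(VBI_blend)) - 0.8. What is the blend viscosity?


Refutas method: VBN_i = 14.534*ln(ln(visc_i + 0.8)) + 10.975, blended linearly by mass fraction; since VBN is linear in VBI_i = ln(ln(visc_i + 0.8)) and the fractions sum to 1, blend VBI directly: visc = exp(exp(VBI_blend)) - 0.8
VBI_1 = ln(ln(44.4 + 0.8)) = 1.33792
VBI_2 = ln(ln(369 + 0.8)) = 1.77715
VBI_blend = 0.37 * 1.33792 + 0.63 * 1.77715 = 1.61463
visc_blend = exp(exp(1.61463)) - 0.8 = 151.5

151.5 cSt


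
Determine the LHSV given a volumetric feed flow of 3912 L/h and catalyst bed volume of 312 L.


LHSV = volumetric feed rate / catalyst volume
= 3912 L/h / 312 L
= 12.54 h^-1

12.54 h^-1


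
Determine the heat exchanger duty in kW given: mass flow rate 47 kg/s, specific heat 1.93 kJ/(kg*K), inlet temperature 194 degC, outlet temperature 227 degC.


Q = m_dot * cp * delta_T
delta_T = 227 - 194 = 33 K
Q = 47 * 1.93 * 33
= 90.71 * 33
= 2993.43 kW

2993.43 kW


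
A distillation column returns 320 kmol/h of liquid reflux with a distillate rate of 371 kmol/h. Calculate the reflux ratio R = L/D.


Reflux ratio definition: R = L / D (liquid returned / distillate withdrawn)
L = 320 kmol/h, D = 371 kmol/h
R = 320 / 371 = 0.8625

0.8625


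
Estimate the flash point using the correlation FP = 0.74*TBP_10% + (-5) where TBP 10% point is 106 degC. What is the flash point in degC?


FP = 0.74 * 106 + (-5) = 73.44

73.44 degC


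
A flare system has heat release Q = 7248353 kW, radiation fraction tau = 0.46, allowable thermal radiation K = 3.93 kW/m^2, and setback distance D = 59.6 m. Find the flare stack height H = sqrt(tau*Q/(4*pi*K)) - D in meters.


tau*Q/(4*pi*K) = 0.46 * 7248353 / (4 * pi * 3.93) = 67514.1
sqrt(67514.1) = 259.835
H = 259.835 - 59.6 = 200.2

200.2 m


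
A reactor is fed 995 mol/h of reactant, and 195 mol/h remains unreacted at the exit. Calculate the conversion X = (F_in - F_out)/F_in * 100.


X = (F_in - F_out) / F_in * 100
Moles reacted = 995 - 195 = 800
X = 800 / 995 * 100
= 0.8040 * 100
= 80.40 %

80.40 %


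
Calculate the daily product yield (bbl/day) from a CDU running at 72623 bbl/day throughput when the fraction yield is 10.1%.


Crude throughput = 72623 bbl/day
Fraction yield = 10.1%
yield = throughput * fraction / 100
yield = 72623 * 10.1 / 100 = 7334.923

7334.923 bbl/day


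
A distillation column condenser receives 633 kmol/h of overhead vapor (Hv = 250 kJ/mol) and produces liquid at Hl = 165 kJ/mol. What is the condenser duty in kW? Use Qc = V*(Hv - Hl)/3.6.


Qc = 633 * (250 - 165) / 3.6 = 633 * 85 / 3.6 = 14950

14950 kW


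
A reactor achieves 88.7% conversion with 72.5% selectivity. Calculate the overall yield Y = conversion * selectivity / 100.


Overall yield = conversion (%) * selectivity (%) / 100
Conversion = 88.7%, Selectivity = 72.5%
Y = 88.7 * 72.5 / 100
= 64.3075 %

64.3075 %


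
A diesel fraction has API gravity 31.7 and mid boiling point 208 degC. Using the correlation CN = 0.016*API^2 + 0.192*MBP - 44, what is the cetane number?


CN = 0.016 * 31.7^2 + 0.192 * 208 - 44
CN = 16.07824 + 39.936 - 44 = 12.01424

12.01424


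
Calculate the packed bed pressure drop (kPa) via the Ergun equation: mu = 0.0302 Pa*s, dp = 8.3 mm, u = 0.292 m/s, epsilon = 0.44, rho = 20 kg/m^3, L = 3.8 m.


dp = 8.3 mm = 0.0083 m
Viscous term = 150*0.0302*0.292*(1-0.44)^2 / (0.0083^2*0.44^3) = 70687.5
Inertial term = 1.75*20*0.292^2*(1-0.44) / (0.0083*0.44^3) = 2363.66
dP/L = 70687.5 + 2363.66 = 73051.2 Pa/m
dP = 73051.2 * 3.8 / 1000 = 277.6 kPa

277.6 kPa


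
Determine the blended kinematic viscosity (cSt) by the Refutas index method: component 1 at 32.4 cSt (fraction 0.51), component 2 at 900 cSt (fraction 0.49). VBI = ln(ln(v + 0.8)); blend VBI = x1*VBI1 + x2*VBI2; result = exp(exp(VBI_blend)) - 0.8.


Refutas method: VBN_i = 14.534*ln(ln(visc_i + 0.8)) + 10.975, blended linearly by mass fraction; since VBN is linear in VBI_i = ln(ln(visc_i + 0.8)) and the fractions sum to 1, blend VBI directly: visc = exp(exp(VBI_blend)) - 0.8
VBI_1 = ln(ln(32.4 + 0.8)) = 1.25349
VBI_2 = ln(ln(900 + 0.8)) = 1.91741
VBI_blend = 0.51 * 1.25349 + 0.49 * 1.91741 = 1.57881
visc_blend = exp(exp(1.57881)) - 0.8 = 126.8

126.8 cSt


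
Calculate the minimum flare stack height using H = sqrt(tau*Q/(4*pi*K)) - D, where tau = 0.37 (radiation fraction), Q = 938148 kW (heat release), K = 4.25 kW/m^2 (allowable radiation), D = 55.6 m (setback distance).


tau*Q/(4*pi*K) = 0.37 * 938148 / (4 * pi * 4.25) = 6499.42
sqrt(6499.42) = 80.619
H = 80.619 - 55.6 = 25.02

25.02 m


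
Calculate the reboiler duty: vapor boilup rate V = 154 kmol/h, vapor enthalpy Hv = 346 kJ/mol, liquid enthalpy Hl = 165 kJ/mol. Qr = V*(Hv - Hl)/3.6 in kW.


Qr = 154 * (346 - 165) / 3.6 = 154 * 181 / 3.6 = 7743

7743 kW


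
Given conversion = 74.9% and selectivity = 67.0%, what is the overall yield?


Overall yield = conversion (%) * selectivity (%) / 100
Conversion = 74.9%, Selectivity = 67.0%
Y = 74.9 * 67.0 / 100
= 50.183 %

50.183 %


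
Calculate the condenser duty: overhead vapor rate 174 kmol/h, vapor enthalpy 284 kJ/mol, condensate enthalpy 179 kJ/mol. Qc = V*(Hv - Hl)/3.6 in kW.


Qc = 174 * (284 - 179) / 3.6 = 174 * 105 / 3.6 = 5075

5075 kW


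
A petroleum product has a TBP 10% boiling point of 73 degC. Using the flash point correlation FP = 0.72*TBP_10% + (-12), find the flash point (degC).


FP = 0.72 * 73 + (-12) = 40.56

40.56 degC


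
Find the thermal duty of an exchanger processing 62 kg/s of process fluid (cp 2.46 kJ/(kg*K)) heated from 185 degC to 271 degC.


Q = m_dot * cp * delta_T
delta_T = 271 - 185 = 86 K
Q = 62 * 2.46 * 86
= 152.52 * 86
= 13116.72 kW

13116.72 kW


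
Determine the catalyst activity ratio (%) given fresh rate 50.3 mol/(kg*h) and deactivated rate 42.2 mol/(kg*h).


Activity (%) = (rate_used / rate_fresh) * 100
rate_used = 42.2, rate_fresh = 50.3
= (42.2 / 50.3) * 100
= 0.8390 * 100 = 83.90

83.90 %


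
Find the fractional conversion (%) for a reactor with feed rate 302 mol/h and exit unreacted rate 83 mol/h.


X = (F_in - F_out) / F_in * 100
Moles reacted = 302 - 83 = 219
X = 219 / 302 * 100
= 0.7252 * 100
= 72.52 %

72.52 %


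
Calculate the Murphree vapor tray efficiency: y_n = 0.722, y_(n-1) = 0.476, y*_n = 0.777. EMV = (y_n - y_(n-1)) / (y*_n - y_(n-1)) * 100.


Murphree vapor efficiency: EMV = (y_n - y_(n-1)) / (y*_n - y_(n-1)) * 100
EMV = (0.722 - 0.476) / (0.777 - 0.476) * 100 = 0.246 / 0.301 * 100 = 81.73

81.73 %


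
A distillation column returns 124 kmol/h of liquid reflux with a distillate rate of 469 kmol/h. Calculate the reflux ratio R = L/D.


Reflux ratio definition: R = L / D (liquid returned / distillate withdrawn)
L = 124 kmol/h, D = 469 kmol/h
R = 124 / 469 = 0.2644

0.2644


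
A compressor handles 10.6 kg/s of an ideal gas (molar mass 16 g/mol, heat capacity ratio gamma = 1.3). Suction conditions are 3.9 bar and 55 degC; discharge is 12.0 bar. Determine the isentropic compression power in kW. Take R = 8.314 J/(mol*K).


Isentropic work: W = m*(gamma/(gamma-1))*(R*T1/MW)*((P2/P1)^((gamma-1)/gamma) - 1)
T1 = 55 + 273.15 = 328.15 K
Pressure ratio = 12.0 / 3.9 = 3.07692
Exponent = (1.3 - 1)/1.3 = 0.230769
(P2/P1)^exp - 1 = 3.07692^0.230769 - 1 = 0.296111
W = 10.6 * 1.3 / 0.3 * 8.314 * 328.15 / 16 * 0.296111 = 2319

2319 kW


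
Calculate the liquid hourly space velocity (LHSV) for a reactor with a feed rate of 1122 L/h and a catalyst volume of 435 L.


LHSV = volumetric feed rate / catalyst volume
= 1122 L/h / 435 L
= 2.579 h^-1

2.579 h^-1


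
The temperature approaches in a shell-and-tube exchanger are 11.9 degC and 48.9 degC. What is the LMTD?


LMTD = (dT1 - dT2) / ln(dT1/dT2)
= (11.9 - 48.9) / ln(11.9 / 48.9) = -37 / -1.41324 = 26.18

26.18 degC


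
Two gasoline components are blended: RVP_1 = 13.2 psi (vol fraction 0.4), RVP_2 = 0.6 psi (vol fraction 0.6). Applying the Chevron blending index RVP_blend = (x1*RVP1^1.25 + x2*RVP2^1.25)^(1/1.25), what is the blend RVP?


Chevron index: RVP_blend = (sum xi*RVPi^1.25)^(1/1.25)
RVP^1.25 terms: 0.4 * 13.2^1.25 + 0.6 * 0.6^1.25 = 10.381
RVP_blend = 10.381^(1/1.25) = 6.501

6.501 psi


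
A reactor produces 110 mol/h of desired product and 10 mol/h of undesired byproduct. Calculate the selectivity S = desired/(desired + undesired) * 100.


Selectivity = desired / (desired + undesired) * 100
Total products = 110 + 10 = 120 mol/h
S = 110 / 120 * 100
= 0.9167 * 100
= 91.67 %

91.67 %


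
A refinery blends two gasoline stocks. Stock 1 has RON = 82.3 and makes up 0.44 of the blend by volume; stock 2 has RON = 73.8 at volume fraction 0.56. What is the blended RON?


Linear blending: RON_blend = sum(vi * RONi)
Contribution 1: 0.44 * 82.3 = 36.212
Contribution 2: 0.56 * 73.8 = 41.328
RON_blend = 36.212 + 41.328 = 77.54

77.54


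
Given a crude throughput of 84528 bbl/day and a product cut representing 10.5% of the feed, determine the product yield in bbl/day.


Crude throughput = 84528 bbl/day
Fraction yield = 10.5%
yield = throughput * fraction / 100
yield = 84528 * 10.5 / 100 = 8875.44

8875.44 bbl/day


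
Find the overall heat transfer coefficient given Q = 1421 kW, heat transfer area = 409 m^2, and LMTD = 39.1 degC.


From Q = U*A*LMTD, U = Q / (A * LMTD)
U = 1421 / (409 * 39.1) = 1421 / 15991.9 = 0.08886

0.08886 kW/(m^2*K)


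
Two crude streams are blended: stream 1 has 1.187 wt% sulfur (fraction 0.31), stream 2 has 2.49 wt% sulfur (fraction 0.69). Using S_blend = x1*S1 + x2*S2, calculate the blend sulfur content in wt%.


Linear sulfur blending: S_blend = x1*S1 + x2*S2
Contribution 1: 0.31 * 1.187 = 0.36797 wt%
Contribution 2: 0.69 * 2.49 = 1.7181 wt%
S_blend = 0.36797 + 1.7181 = 2.08607

2.08607 wt%


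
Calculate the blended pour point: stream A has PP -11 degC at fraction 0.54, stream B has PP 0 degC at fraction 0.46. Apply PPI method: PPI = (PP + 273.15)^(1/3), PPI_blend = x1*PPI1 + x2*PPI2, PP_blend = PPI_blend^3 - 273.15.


PPI_1 = (-11 + 273.15)^(1/3) = 6.400049
PPI_2 = (0 + 273.15)^(1/3) = 6.488342
PPI_blend = 0.54 * 6.400049 + 0.46 * 6.488342 = 6.440664
PP_blend = 6.440664^3 - 273.15 = 267.1726 - 273.15 = -5.98

-5.98 degC


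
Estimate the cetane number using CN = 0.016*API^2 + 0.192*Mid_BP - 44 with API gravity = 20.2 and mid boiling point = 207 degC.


CN = 0.016 * 20.2^2 + 0.192 * 207 - 44
CN = 6.52864 + 39.744 - 44 = 2.27264

2.27264


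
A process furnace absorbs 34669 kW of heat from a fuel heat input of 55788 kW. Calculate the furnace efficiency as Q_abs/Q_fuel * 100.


Furnace efficiency = Q_absorbed / Q_fuel * 100
= 34669 / 55788 * 100 = 62.14

62.14 %


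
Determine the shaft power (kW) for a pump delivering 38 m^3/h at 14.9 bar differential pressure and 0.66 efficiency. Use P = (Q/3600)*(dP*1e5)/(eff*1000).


Q = 38 / 3600 = 0.0105556 m^3/s
P = 0.0105556 * (14.9 * 1e5) / 0.66 / 1000 = 23.83

23.83 kW


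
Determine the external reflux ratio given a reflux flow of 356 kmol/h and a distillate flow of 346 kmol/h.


Reflux ratio definition: R = L / D (liquid returned / distillate withdrawn)
L = 356 kmol/h, D = 346 kmol/h
R = 356 / 346 = 1.029

1.029


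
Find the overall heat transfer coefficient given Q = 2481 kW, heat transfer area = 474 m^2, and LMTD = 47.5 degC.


From Q = U*A*LMTD, U = Q / (A * LMTD)
U = 2481 / (474 * 47.5) = 2481 / 22515 = 0.1102

0.1102 kW/(m^2*K)


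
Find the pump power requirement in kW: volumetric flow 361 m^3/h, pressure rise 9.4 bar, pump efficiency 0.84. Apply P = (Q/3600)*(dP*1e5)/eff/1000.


Q = 361 / 3600 = 0.100278 m^3/s
P = 0.100278 * (9.4 * 1e5) / 0.84 / 1000 = 112.2

112.2 kW


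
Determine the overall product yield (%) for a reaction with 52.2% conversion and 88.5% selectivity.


Overall yield = conversion (%) * selectivity (%) / 100
Conversion = 52.2%, Selectivity = 88.5%
Y = 52.2 * 88.5 / 100
= 46.197 %

46.197 %


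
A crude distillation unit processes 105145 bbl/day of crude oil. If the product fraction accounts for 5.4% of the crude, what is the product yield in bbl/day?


Crude throughput = 105145 bbl/day
Fraction yield = 5.4%
yield = throughput * fraction / 100
yield = 105145 * 5.4 / 100 = 5677.83

5677.83 bbl/day


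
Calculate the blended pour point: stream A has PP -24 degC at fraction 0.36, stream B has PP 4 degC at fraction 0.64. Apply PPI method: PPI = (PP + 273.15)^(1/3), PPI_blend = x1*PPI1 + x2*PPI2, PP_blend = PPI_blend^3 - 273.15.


PPI_1 = (-24 + 273.15)^(1/3) = 6.292458
PPI_2 = (4 + 273.15)^(1/3) = 6.51986
PPI_blend = 0.36 * 6.292458 + 0.64 * 6.51986 = 6.437995
PP_blend = 6.437995^3 - 273.15 = 266.8406 - 273.15 = -6.31

-6.31 degC


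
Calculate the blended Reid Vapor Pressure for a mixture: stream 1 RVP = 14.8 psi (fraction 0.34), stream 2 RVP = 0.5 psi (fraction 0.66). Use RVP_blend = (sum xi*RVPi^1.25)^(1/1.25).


Chevron index: RVP_blend = (sum xi*RVPi^1.25)^(1/1.25)
RVP^1.25 terms: 0.34 * 14.8^1.25 + 0.66 * 0.5^1.25 = 10.1472
RVP_blend = 10.1472^(1/1.25) = 6.384

6.384 psi


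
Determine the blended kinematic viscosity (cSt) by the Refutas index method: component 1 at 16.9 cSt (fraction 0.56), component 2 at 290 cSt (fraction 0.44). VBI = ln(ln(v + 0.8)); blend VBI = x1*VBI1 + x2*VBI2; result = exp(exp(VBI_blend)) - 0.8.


Refutas method: VBN_i = 14.534*ln(ln(visc_i + 0.8)) + 10.975, blended linearly by mass fraction; since VBN is linear in VBI_i = ln(ln(visc_i + 0.8)) and the fractions sum to 1, blend VBI directly: visc = exp(exp(VBI_blend)) - 0.8
VBI_1 = ln(ln(16.9 + 0.8)) = 1.05555
VBI_2 = ln(ln(290 + 0.8)) = 1.73565
VBI_blend = 0.56 * 1.05555 + 0.44 * 1.73565 = 1.35479
visc_blend = exp(exp(1.35479)) - 0.8 = 47.43

47.43 cSt


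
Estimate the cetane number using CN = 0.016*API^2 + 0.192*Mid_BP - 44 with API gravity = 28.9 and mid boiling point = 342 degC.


CN = 0.016 * 28.9^2 + 0.192 * 342 - 44
CN = 13.36336 + 65.664 - 44 = 35.02736

35.02736


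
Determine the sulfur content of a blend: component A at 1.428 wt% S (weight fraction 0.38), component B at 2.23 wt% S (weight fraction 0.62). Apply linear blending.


Linear sulfur blending: S_blend = x1*S1 + x2*S2
Contribution 1: 0.38 * 1.428 = 0.54264 wt%
Contribution 2: 0.62 * 2.23 = 1.3826 wt%
S_blend = 0.54264 + 1.3826 = 1.92524

1.92524 wt%
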